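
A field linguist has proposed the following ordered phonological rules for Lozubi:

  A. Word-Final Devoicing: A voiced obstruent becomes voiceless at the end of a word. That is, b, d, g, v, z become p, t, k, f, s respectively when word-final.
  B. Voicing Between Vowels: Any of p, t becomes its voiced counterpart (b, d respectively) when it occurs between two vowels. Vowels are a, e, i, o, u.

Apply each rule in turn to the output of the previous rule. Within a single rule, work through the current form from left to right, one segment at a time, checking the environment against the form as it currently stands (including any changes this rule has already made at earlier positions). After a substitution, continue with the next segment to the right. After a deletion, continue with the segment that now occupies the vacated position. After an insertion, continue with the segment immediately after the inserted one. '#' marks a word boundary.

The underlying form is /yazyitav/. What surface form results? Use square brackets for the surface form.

[yazyidaf]

A Word-Final Devoicing: [yazyitav] → [yazyitaf]
B Voicing Between Vowels: [yazyitaf] → [yazyidaf]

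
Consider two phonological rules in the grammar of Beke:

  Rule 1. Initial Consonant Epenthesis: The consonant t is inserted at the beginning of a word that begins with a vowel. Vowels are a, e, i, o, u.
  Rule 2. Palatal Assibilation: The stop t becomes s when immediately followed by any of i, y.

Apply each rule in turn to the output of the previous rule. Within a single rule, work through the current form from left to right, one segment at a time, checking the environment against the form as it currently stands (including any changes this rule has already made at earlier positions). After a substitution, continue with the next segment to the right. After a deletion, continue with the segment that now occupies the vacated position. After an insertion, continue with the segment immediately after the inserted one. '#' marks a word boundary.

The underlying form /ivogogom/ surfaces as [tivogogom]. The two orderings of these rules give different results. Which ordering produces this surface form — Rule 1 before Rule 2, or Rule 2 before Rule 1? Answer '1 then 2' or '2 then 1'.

2 then 1

Order 1 then 2:
  1 Initial Consonant Epenthesis: [ivogogom] → [tivogogom]
  2 Palatal Assibilation: [tivogogom] → [sivogogom]
  result: [sivogogom]
Order 2 then 1:
  2 Palatal Assibilation: no change — [ivogogom]
  1 Initial Consonant Epenthesis: [ivogogom] → [tivogogom]
  result: [tivogogom]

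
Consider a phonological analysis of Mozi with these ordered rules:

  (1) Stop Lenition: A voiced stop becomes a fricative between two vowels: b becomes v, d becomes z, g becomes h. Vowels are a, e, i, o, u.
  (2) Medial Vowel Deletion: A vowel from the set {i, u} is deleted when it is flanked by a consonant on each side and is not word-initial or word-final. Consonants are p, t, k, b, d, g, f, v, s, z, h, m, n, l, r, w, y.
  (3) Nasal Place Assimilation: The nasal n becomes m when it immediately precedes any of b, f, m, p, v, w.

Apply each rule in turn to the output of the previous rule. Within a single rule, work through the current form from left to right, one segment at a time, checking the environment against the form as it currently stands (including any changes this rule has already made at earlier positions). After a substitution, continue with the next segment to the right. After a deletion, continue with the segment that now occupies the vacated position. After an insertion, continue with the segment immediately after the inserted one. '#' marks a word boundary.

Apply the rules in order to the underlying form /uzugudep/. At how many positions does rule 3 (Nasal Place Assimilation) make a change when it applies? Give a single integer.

0

(1) Stop Lenition: [uzugudep] → [uzuhuzep]
(2) Medial Vowel Deletion: [uzuhuzep] → [uzhzep]
(3) Nasal Place Assimilation: no change — [uzhzep]
Rule 3 changed 0 position(s).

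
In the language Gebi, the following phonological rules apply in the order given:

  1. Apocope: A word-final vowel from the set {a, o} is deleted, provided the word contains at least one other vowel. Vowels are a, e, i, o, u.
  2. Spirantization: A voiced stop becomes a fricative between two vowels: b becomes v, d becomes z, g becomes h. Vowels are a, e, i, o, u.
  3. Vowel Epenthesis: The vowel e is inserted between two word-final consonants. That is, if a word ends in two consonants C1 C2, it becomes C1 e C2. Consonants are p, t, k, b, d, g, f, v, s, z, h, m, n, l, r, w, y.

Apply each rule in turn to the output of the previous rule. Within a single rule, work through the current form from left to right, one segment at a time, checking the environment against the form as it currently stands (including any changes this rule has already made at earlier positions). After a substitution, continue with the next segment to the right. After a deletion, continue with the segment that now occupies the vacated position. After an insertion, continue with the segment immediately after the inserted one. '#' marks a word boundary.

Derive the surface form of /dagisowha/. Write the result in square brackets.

[dahisoweh]

1 Apocope: [dagisowha] → [dagisowh]
2 Spirantization: [dagisowh] → [dahisowh]
3 Vowel Epenthesis: [dahisowh] → [dahisoweh]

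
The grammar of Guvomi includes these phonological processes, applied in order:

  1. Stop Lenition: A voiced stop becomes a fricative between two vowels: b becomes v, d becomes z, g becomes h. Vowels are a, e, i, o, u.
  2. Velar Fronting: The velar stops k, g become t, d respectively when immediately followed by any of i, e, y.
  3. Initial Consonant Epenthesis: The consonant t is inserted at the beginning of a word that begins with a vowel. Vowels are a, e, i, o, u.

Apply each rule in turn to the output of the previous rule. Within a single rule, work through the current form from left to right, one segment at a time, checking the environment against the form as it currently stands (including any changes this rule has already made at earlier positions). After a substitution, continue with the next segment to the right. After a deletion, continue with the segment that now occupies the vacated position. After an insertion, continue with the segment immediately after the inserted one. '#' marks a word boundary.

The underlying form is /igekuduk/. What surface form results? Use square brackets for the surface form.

1 Stop Lenition: [igekuduk] → [ihekuzuk]
2 Velar Fronting: no change — [ihekuzuk]
3 Initial Consonant Epenthesis: [ihekuzuk] → [tihekuzuk]

[tihekuzuk]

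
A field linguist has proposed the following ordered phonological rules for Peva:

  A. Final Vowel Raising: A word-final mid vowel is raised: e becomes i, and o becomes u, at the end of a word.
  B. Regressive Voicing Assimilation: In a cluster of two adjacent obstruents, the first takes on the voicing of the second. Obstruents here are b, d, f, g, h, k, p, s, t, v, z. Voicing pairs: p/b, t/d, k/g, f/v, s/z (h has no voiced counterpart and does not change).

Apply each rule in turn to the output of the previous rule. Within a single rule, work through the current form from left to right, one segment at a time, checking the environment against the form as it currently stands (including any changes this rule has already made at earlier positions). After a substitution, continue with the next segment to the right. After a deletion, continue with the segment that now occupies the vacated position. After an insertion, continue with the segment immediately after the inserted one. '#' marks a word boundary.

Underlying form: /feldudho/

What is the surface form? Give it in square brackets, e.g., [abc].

A Final Vowel Raising: [feldudho] → [feldudhu]
B Regressive Voicing Assimilation: [feldudhu] → [felduthu]

[felduthu]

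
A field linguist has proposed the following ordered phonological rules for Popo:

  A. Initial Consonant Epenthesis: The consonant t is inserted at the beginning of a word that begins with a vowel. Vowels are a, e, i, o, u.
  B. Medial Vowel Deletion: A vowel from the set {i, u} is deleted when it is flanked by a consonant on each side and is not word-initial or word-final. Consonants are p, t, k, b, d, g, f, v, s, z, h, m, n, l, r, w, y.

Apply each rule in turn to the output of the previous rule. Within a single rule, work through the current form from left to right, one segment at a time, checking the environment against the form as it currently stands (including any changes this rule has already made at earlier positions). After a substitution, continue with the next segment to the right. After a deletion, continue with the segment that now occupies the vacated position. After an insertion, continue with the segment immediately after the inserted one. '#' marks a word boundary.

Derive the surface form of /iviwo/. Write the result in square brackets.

A Initial Consonant Epenthesis: [iviwo] → [tiviwo]
B Medial Vowel Deletion: [tiviwo] → [tvwo]

[tvwo]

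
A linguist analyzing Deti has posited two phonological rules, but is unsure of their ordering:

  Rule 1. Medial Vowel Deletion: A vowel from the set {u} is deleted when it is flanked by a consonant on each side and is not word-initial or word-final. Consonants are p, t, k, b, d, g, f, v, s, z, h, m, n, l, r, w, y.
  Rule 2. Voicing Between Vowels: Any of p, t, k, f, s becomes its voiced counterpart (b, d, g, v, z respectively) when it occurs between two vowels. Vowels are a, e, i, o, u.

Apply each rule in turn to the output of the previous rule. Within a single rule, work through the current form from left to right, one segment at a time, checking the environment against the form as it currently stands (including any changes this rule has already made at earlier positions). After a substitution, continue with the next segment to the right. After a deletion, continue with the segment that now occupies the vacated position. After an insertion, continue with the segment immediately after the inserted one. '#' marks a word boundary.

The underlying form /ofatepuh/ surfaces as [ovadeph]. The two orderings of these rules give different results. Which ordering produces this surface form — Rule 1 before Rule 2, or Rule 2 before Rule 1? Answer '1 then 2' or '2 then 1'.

Order 1 then 2:
  1 Medial Vowel Deletion: [ofatepuh] → [ofateph]
  2 Voicing Between Vowels: [ofateph] → [ovadeph]
  result: [ovadeph]
Order 2 then 1:
  2 Voicing Between Vowels: [ofatepuh] → [ovadebuh]
  1 Medial Vowel Deletion: [ovadebuh] → [ovadebh]
  result: [ovadebh]

1 then 2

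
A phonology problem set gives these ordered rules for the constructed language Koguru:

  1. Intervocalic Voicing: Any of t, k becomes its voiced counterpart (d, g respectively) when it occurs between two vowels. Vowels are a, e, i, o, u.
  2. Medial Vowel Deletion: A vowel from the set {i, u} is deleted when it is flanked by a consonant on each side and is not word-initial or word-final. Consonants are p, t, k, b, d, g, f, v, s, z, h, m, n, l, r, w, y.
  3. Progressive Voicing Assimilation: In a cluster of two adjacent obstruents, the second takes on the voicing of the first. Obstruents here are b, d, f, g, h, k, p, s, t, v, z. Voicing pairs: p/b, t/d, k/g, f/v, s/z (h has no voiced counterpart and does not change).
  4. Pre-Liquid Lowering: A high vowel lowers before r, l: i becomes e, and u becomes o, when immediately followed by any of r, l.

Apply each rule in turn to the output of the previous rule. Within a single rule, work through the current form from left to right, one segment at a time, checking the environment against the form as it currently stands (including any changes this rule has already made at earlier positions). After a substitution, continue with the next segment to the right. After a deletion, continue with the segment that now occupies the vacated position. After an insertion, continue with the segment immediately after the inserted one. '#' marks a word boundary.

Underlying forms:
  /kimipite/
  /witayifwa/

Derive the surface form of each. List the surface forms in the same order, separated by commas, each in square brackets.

/kimipite/:
  1 Intervocalic Voicing: [kimipite] → [kimipide]
  2 Medial Vowel Deletion: [kimipide] → [kmpde]
  3 Progressive Voicing Assimilation: [kmpde] → [kmpte]
  4 Pre-Liquid Lowering: no change — [kmpte]
/witayifwa/:
  1 Intervocalic Voicing: [witayifwa] → [widayifwa]
  2 Medial Vowel Deletion: [widayifwa] → [wdayfwa]
  3 Progressive Voicing Assimilation: no change — [wdayfwa]
  4 Pre-Liquid Lowering: no change — [wdayfwa]

[kmpte], [wdayfwa]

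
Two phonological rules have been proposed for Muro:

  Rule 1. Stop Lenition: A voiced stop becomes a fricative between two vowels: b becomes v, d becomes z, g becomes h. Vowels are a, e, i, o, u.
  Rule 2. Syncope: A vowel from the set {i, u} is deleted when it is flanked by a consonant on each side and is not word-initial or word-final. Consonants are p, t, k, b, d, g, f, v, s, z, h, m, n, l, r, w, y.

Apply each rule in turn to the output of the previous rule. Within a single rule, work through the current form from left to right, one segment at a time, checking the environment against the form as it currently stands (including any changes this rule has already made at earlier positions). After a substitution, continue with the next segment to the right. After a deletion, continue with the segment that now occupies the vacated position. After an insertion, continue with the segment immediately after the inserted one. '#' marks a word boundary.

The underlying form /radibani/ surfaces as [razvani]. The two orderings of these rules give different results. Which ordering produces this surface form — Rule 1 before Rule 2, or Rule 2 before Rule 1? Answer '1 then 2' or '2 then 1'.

Order 1 then 2:
  1 Stop Lenition: [radibani] → [razivani]
  2 Syncope: [razivani] → [razvani]
  result: [razvani]
Order 2 then 1:
  2 Syncope: [radibani] → [radbani]
  1 Stop Lenition: no change — [radbani]
  result: [radbani]

1 then 2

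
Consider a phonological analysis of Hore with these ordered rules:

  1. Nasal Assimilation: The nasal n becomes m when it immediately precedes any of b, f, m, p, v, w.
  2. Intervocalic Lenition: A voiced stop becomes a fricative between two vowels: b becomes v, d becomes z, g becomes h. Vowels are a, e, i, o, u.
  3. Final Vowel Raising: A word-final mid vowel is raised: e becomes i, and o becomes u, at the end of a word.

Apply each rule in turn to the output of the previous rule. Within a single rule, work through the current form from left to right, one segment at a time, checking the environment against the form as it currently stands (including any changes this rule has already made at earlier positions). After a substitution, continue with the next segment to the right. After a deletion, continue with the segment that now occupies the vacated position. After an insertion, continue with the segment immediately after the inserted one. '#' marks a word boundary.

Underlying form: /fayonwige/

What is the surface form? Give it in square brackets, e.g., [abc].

[fayomwihi]

1 Nasal Assimilation: [fayonwige] → [fayomwige]
2 Intervocalic Lenition: [fayomwige] → [fayomwihe]
3 Final Vowel Raising: [fayomwihe] → [fayomwihi]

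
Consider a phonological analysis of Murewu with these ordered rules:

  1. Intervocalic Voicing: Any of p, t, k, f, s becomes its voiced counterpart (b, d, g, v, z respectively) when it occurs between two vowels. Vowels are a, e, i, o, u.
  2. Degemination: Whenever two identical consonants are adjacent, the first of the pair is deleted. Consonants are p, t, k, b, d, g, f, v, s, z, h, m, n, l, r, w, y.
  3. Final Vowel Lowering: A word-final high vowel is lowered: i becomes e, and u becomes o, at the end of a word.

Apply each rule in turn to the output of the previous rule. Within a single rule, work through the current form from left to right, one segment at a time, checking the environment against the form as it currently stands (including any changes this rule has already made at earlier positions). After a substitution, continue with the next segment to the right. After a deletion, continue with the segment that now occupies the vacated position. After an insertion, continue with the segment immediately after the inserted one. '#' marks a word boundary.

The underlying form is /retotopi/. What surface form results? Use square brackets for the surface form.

[redodobe]

1 Intervocalic Voicing: [retotopi] → [redodobi]
2 Degemination: no change — [redodobi]
3 Final Vowel Lowering: [redodobi] → [redodobe]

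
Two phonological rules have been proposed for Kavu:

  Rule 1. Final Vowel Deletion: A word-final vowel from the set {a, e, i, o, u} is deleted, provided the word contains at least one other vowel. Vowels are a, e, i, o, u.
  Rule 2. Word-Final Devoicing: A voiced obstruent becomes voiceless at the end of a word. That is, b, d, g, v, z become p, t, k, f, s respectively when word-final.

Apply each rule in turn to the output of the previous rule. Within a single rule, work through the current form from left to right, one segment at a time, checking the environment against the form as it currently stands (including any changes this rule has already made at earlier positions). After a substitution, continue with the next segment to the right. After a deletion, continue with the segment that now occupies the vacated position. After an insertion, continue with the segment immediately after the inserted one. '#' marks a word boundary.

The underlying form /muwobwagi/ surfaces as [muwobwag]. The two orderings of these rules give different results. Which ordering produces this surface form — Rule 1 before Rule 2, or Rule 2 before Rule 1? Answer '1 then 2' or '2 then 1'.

2 then 1

Order 1 then 2:
  1 Final Vowel Deletion: [muwobwagi] → [muwobwag]
  2 Word-Final Devoicing: [muwobwag] → [muwobwak]
  result: [muwobwak]
Order 2 then 1:
  2 Word-Final Devoicing: no change — [muwobwagi]
  1 Final Vowel Deletion: [muwobwagi] → [muwobwag]
  result: [muwobwag]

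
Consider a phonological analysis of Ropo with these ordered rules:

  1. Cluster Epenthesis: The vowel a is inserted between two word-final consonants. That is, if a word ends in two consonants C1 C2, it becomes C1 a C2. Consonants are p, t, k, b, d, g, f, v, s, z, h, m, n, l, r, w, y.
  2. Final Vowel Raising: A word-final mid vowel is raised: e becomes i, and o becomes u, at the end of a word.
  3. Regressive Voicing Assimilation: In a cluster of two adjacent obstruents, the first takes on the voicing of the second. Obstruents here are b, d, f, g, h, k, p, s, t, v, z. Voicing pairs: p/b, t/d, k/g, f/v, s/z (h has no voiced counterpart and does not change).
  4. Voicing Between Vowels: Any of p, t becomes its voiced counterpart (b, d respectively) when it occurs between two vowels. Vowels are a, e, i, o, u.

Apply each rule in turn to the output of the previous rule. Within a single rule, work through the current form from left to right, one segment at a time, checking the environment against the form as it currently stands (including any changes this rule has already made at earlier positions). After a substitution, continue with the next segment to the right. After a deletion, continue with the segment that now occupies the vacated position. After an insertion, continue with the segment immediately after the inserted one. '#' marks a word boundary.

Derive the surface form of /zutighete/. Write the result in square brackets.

1 Cluster Epenthesis: no change — [zutighete]
2 Final Vowel Raising: [zutighete] → [zutigheti]
3 Regressive Voicing Assimilation: [zutigheti] → [zutikheti]
4 Voicing Between Vowels: [zutikheti] → [zudikhedi]

[zudikhedi]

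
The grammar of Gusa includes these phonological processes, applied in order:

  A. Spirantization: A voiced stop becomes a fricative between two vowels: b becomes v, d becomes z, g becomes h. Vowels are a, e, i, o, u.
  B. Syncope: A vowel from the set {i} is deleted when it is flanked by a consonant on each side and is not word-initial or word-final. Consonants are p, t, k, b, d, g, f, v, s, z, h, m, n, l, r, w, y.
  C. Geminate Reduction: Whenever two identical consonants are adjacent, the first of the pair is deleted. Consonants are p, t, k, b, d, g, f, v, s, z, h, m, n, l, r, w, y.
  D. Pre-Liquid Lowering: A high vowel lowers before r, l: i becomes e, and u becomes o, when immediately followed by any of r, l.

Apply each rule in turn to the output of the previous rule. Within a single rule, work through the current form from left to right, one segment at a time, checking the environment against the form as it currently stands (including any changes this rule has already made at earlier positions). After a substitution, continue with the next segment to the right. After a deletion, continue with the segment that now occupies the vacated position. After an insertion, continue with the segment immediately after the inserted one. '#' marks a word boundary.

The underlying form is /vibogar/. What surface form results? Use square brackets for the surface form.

[vohar]

A Spirantization: [vibogar] → [vivohar]
B Syncope: [vivohar] → [vvohar]
C Geminate Reduction: [vvohar] → [vohar]
D Pre-Liquid Lowering: no change — [vohar]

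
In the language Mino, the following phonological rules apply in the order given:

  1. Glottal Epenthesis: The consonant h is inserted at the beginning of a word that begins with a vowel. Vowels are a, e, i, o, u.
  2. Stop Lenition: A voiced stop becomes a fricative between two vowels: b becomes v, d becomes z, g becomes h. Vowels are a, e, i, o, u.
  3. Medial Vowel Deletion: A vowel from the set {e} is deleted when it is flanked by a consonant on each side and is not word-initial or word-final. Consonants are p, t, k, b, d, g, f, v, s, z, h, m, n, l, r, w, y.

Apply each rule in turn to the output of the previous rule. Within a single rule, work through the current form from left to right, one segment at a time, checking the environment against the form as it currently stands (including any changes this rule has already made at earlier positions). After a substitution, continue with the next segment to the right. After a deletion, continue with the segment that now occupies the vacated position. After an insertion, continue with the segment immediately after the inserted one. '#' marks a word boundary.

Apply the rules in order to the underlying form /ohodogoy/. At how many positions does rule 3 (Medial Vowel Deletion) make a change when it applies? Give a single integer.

0

1 Glottal Epenthesis: [ohodogoy] → [hohodogoy]
2 Stop Lenition: [hohodogoy] → [hohozohoy]
3 Medial Vowel Deletion: no change — [hohozohoy]
Rule 3 changed 0 position(s).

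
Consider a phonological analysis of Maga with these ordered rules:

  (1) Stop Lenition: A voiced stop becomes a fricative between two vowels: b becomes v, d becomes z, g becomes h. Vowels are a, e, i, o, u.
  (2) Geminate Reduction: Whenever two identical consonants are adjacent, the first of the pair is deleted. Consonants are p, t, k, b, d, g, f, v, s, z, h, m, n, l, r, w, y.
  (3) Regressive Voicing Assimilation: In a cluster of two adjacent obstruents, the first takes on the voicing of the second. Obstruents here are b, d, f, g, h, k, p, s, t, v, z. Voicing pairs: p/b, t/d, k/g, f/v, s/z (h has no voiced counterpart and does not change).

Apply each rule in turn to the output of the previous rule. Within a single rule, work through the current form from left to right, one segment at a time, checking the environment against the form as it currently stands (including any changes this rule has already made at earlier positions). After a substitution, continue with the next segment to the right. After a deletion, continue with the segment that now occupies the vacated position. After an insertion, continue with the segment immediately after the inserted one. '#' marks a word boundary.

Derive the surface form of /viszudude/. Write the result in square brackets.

[vizzuzuze]

(1) Stop Lenition: [viszudude] → [viszuzuze]
(2) Geminate Reduction: no change — [viszuzuze]
(3) Regressive Voicing Assimilation: [viszuzuze] → [vizzuzuze]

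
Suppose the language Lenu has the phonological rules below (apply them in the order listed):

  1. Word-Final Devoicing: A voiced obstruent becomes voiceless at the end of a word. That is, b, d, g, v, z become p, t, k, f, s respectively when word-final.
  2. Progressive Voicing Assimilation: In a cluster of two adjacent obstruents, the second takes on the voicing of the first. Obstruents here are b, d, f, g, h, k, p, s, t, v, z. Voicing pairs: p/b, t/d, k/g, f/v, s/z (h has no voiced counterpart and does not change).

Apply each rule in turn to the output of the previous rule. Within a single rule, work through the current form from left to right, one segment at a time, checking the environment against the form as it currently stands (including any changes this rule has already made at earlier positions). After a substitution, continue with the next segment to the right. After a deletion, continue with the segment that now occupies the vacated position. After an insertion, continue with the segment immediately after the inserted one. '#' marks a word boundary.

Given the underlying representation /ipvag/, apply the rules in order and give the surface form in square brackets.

1 Word-Final Devoicing: [ipvag] → [ipvak]
2 Progressive Voicing Assimilation: [ipvak] → [ipfak]

[ipfak]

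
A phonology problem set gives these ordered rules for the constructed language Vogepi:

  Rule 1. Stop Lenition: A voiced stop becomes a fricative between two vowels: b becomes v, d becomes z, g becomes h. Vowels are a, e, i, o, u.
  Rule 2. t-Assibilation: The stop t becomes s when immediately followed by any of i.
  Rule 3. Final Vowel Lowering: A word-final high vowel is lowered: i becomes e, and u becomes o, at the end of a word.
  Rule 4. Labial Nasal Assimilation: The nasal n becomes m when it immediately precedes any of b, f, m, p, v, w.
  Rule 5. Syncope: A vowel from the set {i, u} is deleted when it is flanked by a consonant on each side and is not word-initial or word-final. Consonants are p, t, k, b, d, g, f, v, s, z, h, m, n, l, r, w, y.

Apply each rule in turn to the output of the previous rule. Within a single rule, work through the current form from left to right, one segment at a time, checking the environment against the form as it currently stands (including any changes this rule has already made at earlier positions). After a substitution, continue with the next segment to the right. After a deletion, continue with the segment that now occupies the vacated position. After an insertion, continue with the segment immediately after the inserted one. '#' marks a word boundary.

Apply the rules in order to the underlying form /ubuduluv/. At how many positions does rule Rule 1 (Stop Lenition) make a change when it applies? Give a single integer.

Rule 1 Stop Lenition: [ubuduluv] → [uvuzuluv]
Rule 2 t-Assibilation: no change — [uvuzuluv]
Rule 3 Final Vowel Lowering: no change — [uvuzuluv]
Rule 4 Labial Nasal Assimilation: no change — [uvuzuluv]
Rule 5 Syncope: [uvuzuluv] → [uvzlv]
Rule Rule 1 changed 2 position(s).

2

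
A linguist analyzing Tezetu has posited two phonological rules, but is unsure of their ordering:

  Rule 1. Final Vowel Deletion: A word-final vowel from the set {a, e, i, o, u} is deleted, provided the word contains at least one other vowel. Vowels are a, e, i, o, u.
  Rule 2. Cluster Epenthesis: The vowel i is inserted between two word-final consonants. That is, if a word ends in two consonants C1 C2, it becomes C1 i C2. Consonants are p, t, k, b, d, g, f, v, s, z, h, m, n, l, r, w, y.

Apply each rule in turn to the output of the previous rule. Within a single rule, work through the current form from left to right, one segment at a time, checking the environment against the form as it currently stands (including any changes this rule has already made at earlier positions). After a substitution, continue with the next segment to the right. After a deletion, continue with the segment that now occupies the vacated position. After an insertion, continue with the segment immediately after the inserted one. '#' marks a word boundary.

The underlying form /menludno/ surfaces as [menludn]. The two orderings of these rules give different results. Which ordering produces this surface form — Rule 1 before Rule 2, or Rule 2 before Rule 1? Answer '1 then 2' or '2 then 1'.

2 then 1

Order 1 then 2:
  1 Final Vowel Deletion: [menludno] → [menludn]
  2 Cluster Epenthesis: [menludn] → [menludin]
  result: [menludin]
Order 2 then 1:
  2 Cluster Epenthesis: no change — [menludno]
  1 Final Vowel Deletion: [menludno] → [menludn]
  result: [menludn]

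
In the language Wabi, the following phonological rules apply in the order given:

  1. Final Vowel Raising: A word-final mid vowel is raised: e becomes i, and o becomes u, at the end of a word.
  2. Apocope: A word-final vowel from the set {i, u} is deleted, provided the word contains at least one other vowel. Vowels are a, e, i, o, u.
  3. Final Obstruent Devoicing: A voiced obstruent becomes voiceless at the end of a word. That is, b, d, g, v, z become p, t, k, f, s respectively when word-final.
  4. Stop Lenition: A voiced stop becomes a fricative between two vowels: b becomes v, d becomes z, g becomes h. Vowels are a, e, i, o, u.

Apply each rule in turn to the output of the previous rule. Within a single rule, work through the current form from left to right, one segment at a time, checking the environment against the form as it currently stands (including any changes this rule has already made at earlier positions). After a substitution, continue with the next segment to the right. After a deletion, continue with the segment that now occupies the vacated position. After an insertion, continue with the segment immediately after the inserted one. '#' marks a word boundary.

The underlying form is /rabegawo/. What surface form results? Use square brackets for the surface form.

1 Final Vowel Raising: [rabegawo] → [rabegawu]
2 Apocope: [rabegawu] → [rabegaw]
3 Final Obstruent Devoicing: no change — [rabegaw]
4 Stop Lenition: [rabegaw] → [ravehaw]

[ravehaw]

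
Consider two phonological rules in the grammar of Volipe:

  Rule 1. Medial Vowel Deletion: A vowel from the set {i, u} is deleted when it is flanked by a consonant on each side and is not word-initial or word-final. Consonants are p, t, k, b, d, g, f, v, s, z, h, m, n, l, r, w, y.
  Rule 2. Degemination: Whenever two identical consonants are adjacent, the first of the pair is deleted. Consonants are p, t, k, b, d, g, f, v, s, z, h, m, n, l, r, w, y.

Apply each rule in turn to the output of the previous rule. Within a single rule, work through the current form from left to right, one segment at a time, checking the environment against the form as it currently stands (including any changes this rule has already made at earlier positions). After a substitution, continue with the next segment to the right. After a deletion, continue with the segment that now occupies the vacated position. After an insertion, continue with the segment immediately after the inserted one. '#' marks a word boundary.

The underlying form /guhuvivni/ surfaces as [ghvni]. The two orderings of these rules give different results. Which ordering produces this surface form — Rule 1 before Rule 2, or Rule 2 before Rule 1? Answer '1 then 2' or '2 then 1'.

1 then 2

Order 1 then 2:
  1 Medial Vowel Deletion: [guhuvivni] → [ghvvni]
  2 Degemination: [ghvvni] → [ghvni]
  result: [ghvni]
Order 2 then 1:
  2 Degemination: no change — [guhuvivni]
  1 Medial Vowel Deletion: [guhuvivni] → [ghvvni]
  result: [ghvvni]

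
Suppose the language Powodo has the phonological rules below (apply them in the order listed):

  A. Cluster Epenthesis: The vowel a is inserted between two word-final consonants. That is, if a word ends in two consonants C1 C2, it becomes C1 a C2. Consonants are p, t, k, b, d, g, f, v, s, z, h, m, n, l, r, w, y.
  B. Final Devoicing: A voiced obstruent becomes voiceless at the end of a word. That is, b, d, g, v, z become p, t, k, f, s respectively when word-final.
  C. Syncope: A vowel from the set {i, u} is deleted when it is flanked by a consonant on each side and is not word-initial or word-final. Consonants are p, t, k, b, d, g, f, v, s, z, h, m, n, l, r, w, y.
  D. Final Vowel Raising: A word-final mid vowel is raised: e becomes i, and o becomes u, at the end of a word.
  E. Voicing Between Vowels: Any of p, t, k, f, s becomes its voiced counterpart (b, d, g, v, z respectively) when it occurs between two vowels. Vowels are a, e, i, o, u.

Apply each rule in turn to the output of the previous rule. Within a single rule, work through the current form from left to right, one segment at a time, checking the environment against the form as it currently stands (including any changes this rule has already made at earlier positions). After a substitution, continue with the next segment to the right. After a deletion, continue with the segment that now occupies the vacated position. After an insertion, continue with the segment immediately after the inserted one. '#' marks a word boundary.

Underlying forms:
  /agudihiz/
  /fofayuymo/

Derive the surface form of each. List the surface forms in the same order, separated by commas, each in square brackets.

/agudihiz/:
  A Cluster Epenthesis: no change — [agudihiz]
  B Final Devoicing: [agudihiz] → [agudihis]
  C Syncope: [agudihis] → [agdhs]
  D Final Vowel Raising: no change — [agdhs]
  E Voicing Between Vowels: no change — [agdhs]
/fofayuymo/:
  A Cluster Epenthesis: no change — [fofayuymo]
  B Final Devoicing: no change — [fofayuymo]
  C Syncope: [fofayuymo] → [fofayymo]
  D Final Vowel Raising: [fofayymo] → [fofayymu]
  E Voicing Between Vowels: [fofayymu] → [fovayymu]

[agdhs], [fovayymu]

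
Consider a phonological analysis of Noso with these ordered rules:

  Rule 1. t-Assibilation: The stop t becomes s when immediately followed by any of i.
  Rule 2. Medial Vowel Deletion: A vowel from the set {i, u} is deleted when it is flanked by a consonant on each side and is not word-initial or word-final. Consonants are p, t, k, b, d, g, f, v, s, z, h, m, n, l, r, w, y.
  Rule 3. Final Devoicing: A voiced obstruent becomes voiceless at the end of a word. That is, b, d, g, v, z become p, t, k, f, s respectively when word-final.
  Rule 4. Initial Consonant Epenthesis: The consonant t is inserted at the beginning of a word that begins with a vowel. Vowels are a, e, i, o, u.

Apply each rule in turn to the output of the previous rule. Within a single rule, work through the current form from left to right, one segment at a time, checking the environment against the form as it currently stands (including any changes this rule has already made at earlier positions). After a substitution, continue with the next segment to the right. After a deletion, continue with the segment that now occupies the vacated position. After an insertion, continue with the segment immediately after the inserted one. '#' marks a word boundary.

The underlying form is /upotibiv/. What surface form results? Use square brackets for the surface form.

[tuposbf]

Rule 1 t-Assibilation: [upotibiv] → [uposibiv]
Rule 2 Medial Vowel Deletion: [uposibiv] → [uposbv]
Rule 3 Final Devoicing: [uposbv] → [uposbf]
Rule 4 Initial Consonant Epenthesis: [uposbf] → [tuposbf]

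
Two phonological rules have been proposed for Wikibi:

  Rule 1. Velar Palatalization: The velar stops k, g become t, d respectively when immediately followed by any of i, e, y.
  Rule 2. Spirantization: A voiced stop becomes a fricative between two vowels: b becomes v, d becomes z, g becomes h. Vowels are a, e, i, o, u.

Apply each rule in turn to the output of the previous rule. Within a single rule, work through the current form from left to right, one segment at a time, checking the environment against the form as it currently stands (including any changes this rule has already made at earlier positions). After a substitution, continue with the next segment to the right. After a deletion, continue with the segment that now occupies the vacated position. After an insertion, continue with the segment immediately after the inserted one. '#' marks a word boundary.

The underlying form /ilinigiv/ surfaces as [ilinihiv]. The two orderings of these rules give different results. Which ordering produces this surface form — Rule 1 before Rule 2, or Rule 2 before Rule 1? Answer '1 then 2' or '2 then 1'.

Order 1 then 2:
  1 Velar Palatalization: [ilinigiv] → [ilinidiv]
  2 Spirantization: [ilinidiv] → [iliniziv]
  result: [iliniziv]
Order 2 then 1:
  2 Spirantization: [ilinigiv] → [ilinihiv]
  1 Velar Palatalization: no change — [ilinihiv]
  result: [ilinihiv]

2 then 1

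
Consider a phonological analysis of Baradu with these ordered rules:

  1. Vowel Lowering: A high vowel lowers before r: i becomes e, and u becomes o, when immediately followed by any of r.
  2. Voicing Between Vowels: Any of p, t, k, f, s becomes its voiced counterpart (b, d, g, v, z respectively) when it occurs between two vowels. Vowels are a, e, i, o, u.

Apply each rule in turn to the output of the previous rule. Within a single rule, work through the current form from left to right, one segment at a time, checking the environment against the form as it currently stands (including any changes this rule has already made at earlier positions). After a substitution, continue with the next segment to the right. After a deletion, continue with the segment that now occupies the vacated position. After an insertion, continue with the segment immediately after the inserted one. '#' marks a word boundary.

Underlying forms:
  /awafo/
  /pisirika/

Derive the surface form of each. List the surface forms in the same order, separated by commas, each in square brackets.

[awavo], [pizeriga]

/awafo/:
  1 Vowel Lowering: no change — [awafo]
  2 Voicing Between Vowels: [awafo] → [awavo]
/pisirika/:
  1 Vowel Lowering: [pisirika] → [piserika]
  2 Voicing Between Vowels: [piserika] → [pizeriga]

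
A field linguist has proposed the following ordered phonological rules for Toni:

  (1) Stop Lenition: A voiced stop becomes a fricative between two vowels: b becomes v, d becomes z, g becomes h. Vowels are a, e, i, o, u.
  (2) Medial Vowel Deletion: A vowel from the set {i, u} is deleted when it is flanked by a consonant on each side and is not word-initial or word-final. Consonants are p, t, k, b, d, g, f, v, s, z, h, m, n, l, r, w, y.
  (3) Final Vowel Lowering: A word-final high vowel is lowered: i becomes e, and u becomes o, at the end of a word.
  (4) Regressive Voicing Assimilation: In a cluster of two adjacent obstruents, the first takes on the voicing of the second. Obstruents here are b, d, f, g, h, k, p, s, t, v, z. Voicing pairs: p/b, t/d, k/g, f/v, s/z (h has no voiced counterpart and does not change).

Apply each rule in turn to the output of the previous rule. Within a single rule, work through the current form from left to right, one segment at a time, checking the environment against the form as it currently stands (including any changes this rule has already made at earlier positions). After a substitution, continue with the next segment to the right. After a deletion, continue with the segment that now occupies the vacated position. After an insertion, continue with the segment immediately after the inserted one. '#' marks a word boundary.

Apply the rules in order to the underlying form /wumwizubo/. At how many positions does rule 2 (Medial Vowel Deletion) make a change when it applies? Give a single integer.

3

(1) Stop Lenition: [wumwizubo] → [wumwizuvo]
(2) Medial Vowel Deletion: [wumwizuvo] → [wmwzvo]
(3) Final Vowel Lowering: no change — [wmwzvo]
(4) Regressive Voicing Assimilation: no change — [wmwzvo]
Rule 2 changed 3 position(s).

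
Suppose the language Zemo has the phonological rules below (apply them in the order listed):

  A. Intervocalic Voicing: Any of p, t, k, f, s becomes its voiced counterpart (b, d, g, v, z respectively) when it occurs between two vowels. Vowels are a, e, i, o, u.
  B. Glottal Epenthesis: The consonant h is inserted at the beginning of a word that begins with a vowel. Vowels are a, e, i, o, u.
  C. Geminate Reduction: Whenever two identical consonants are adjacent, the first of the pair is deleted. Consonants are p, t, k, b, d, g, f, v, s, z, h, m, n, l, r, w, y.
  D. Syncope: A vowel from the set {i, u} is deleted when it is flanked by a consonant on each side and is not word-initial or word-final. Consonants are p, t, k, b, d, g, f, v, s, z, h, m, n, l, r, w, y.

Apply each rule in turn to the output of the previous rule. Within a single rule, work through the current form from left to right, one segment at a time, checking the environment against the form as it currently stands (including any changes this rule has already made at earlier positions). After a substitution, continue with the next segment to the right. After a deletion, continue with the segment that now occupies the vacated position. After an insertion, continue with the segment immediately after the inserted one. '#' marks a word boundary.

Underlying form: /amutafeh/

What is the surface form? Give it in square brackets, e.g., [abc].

[hamdaveh]

A Intervocalic Voicing: [amutafeh] → [amudaveh]
B Glottal Epenthesis: [amudaveh] → [hamudaveh]
C Geminate Reduction: no change — [hamudaveh]
D Syncope: [hamudaveh] → [hamdaveh]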